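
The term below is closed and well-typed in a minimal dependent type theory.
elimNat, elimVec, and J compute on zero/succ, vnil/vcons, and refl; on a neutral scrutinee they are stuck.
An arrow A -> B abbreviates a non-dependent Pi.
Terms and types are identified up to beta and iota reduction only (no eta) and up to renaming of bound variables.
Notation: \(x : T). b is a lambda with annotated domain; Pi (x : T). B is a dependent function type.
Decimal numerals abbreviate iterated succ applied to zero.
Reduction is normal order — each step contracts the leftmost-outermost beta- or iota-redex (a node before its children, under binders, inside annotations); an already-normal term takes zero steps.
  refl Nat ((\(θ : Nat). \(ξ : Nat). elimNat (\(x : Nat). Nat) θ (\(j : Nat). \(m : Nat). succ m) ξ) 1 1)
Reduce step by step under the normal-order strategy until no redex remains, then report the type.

normal-order reduction sequence:
  refl Nat ((\(θ : Nat). \(ξ : Nat). elimNat (\(x : Nat). Nat) θ (\(j : Nat). \(m : Nat). succ m) ξ) 1 1)
  ~> refl Nat ((\(θ : Nat). elimNat (\(ξ : Nat). Nat) 1 (\(x : Nat). \(j : Nat). succ j) θ) 1)
  ~> refl Nat (elimNat (\(θ : Nat). Nat) 1 (\(ξ : Nat). \(x : Nat). succ x) 1)
  ~> refl Nat ((\(θ : Nat). \(ξ : Nat). succ ξ) 0 (elimNat (\(x : Nat). Nat) 1 (\(j : Nat). \(m : Nat). succ m) 0))
  ~> refl Nat ((\(θ : Nat). succ θ) (elimNat (\(ξ : Nat). Nat) 1 (\(x : Nat). \(j : Nat). succ j) 0))
  ~> refl Nat (succ (elimNat (\(θ : Nat). Nat) 1 (\(ξ : Nat). \(x : Nat). succ x) 0))
  ~> refl Nat 2
the term's type:
  Eq Nat 2 2


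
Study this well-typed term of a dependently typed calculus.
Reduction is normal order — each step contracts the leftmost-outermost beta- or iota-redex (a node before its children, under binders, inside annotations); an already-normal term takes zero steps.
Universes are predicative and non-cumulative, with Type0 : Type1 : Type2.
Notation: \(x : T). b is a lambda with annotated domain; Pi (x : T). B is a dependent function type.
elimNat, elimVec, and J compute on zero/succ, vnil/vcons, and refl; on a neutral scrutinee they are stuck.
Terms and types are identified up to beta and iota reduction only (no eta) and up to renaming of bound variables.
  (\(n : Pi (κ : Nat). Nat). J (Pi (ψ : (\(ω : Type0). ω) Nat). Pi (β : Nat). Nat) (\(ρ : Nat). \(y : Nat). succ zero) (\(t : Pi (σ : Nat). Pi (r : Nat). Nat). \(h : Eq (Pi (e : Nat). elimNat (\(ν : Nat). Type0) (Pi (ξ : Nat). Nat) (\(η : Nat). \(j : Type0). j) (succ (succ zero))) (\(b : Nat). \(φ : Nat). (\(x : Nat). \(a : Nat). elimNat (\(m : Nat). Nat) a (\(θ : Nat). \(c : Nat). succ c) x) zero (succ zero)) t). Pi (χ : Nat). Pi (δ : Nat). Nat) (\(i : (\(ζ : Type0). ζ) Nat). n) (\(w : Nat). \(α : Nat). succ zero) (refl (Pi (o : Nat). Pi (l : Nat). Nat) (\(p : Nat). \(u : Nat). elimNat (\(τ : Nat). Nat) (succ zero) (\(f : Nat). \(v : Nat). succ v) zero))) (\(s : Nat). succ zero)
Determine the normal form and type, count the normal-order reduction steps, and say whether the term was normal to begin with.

resulting normal form:
  \(n : Nat). \(κ : Nat). succ zero
inferred type:
  Pi (n : Nat). Pi (κ : Nat). Nat
normal-order step count: 3
term was already normal: no
first contracted redex: a beta-redex


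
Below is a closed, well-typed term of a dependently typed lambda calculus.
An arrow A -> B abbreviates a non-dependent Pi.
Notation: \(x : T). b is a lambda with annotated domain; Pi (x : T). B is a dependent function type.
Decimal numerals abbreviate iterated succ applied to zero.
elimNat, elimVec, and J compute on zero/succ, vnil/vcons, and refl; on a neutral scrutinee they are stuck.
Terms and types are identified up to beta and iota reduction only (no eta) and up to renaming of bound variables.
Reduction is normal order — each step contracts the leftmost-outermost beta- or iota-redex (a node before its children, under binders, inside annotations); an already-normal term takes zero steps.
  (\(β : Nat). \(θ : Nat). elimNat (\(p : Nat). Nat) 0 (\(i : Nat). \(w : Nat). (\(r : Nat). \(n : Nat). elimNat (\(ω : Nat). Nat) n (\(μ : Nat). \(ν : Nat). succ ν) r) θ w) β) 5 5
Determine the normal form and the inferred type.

resulting normal form:
  25
inferred type:
  Nat
observation: the leftmost-outermost redex is a beta-redex, and normalization takes 108 steps.


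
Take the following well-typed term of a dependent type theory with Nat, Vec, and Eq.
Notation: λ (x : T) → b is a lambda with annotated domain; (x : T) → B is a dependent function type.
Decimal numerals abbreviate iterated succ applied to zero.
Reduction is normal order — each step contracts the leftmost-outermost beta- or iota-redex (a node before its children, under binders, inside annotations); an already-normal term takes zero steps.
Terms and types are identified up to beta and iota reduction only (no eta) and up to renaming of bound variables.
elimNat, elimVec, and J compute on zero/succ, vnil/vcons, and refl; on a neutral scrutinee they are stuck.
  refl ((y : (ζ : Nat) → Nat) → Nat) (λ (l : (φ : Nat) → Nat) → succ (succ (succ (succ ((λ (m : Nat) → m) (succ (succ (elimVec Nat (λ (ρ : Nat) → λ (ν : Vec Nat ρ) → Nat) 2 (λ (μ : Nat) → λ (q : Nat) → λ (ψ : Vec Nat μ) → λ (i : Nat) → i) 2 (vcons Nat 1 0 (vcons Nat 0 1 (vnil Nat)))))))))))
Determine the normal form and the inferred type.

reduced normal form:
  refl ((y : (ζ : Nat) → Nat) → Nat) (λ (l : (φ : Nat) → Nat) → 8)
inferred type:
  Eq ((y : (ζ : Nat) → Nat) → Nat) (λ (l : (φ : Nat) → Nat) → 8) (λ (m : (ρ : Nat) → Nat) → 8)
observation: the leftmost-outermost redex is a beta-redex, and normalization takes 12 steps.


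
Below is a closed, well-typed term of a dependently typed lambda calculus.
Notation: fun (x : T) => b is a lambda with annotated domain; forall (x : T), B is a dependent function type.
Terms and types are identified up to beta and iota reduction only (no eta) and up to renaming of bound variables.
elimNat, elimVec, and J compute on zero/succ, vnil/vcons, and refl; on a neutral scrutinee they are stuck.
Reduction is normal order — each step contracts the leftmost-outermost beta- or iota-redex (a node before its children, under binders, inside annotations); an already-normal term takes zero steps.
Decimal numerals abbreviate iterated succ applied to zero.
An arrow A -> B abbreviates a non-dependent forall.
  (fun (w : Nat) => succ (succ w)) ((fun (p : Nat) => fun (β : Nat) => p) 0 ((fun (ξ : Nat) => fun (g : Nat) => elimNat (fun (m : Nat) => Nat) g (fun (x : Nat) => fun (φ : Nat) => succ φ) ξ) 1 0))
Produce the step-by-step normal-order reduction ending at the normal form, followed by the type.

normal-order reduction:
  (fun (w : Nat) => succ (succ w)) ((fun (p : Nat) => fun (β : Nat) => p) 0 ((fun (ξ : Nat) => fun (g : Nat) => elimNat (fun (m : Nat) => Nat) g (fun (x : Nat) => fun (φ : Nat) => succ φ) ξ) 1 0))
  ~> succ (succ ((fun (w : Nat) => fun (p : Nat) => w) 0 ((fun (β : Nat) => fun (ξ : Nat) => elimNat (fun (g : Nat) => Nat) ξ (fun (m : Nat) => fun (x : Nat) => succ x) β) 1 0)))
  ~> succ (succ ((fun (w : Nat) => 0) ((fun (p : Nat) => fun (β : Nat) => elimNat (fun (ξ : Nat) => Nat) β (fun (g : Nat) => fun (m : Nat) => succ m) p) 1 0)))
  ~> 2
type:
  Nat


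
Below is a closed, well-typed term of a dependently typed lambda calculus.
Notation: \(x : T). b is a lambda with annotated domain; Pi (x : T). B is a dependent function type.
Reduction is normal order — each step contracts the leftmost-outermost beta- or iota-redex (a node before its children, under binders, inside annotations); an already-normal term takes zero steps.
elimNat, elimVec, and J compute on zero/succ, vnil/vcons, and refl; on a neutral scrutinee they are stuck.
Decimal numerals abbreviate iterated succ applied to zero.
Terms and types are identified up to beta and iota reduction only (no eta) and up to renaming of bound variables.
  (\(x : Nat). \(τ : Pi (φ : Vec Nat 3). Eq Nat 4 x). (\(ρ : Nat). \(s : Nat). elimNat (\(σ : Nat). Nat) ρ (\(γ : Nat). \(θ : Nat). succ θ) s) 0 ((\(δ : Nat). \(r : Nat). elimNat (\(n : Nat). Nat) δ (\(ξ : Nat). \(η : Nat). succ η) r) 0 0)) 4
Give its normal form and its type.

normal form:
  \(x : Pi (τ : Vec Nat 3). Eq Nat 4 4). 0
the term's type:
  Pi (x : Pi (τ : Vec Nat 3). Eq Nat 4 4). Nat


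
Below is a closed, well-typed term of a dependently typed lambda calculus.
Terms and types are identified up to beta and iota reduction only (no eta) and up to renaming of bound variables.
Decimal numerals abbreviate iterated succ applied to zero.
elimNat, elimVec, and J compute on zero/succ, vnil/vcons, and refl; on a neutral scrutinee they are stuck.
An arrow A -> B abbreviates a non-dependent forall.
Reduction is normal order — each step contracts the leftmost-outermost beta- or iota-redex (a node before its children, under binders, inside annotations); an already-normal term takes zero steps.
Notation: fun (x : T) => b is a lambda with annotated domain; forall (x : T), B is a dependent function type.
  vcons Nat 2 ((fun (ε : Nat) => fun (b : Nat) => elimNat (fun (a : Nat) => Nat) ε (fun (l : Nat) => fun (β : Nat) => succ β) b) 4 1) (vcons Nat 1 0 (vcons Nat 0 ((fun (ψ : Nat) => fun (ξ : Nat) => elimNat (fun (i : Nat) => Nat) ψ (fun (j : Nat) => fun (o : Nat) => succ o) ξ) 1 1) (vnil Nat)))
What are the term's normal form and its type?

resulting normal form:
  vcons Nat 2 5 (vcons Nat 1 0 (vcons Nat 0 2 (vnil Nat)))
inferred type:
  Vec Nat 3
observation: contracting a beta-redex first, the term normalizes in 12 steps.


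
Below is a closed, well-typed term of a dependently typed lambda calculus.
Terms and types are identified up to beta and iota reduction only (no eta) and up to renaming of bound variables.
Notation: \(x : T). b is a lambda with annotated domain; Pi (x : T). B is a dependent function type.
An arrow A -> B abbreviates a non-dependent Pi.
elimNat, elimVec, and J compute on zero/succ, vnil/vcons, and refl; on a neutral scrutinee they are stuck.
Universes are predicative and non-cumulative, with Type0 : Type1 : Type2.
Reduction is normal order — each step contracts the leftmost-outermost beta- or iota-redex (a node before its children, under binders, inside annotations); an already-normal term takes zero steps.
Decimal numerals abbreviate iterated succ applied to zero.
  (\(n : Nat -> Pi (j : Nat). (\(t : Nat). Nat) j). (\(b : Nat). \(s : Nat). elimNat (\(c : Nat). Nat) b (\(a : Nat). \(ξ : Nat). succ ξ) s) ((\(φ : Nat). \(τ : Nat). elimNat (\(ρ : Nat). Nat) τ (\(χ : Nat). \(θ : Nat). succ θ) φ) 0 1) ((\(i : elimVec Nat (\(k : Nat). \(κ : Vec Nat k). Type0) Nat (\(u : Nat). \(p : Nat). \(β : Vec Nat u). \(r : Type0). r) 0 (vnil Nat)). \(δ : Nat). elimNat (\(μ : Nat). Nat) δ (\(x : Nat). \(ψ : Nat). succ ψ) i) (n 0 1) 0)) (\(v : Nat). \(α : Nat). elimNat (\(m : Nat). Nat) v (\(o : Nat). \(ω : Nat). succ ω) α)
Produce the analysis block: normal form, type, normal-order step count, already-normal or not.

normal form:
  2
type:
  Nat
steps to reach normal form (normal order): 22
already normal: no
first contracted redex: a beta-redex


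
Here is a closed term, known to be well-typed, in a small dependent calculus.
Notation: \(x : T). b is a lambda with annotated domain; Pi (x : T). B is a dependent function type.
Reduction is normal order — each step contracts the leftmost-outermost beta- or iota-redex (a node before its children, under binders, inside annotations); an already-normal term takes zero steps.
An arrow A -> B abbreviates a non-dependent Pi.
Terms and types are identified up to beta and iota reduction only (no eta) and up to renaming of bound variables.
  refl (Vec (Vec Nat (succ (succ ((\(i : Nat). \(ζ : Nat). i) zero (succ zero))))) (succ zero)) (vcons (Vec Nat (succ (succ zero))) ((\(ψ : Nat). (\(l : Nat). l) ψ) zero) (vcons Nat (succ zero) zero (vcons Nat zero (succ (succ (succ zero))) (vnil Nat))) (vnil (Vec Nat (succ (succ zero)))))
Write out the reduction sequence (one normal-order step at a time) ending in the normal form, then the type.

normal-order reduction sequence:
  refl (Vec (Vec Nat (succ (succ ((\(i : Nat). \(ζ : Nat). i) zero (succ zero))))) (succ zero)) (vcons (Vec Nat (succ (succ zero))) ((\(ψ : Nat). (\(l : Nat). l) ψ) zero) (vcons Nat (succ zero) zero (vcons Nat zero (succ (succ (succ zero))) (vnil Nat))) (vnil (Vec Nat (succ (succ zero)))))
  ~> refl (Vec (Vec Nat (succ (succ ((\(i : Nat). zero) (succ zero))))) (succ zero)) (vcons (Vec Nat (succ (succ zero))) ((\(ζ : Nat). (\(ψ : Nat). ψ) ζ) zero) (vcons Nat (succ zero) zero (vcons Nat zero (succ (succ (succ zero))) (vnil Nat))) (vnil (Vec Nat (succ (succ zero)))))
  ~> refl (Vec (Vec Nat (succ (succ zero))) (succ zero)) (vcons (Vec Nat (succ (succ zero))) ((\(i : Nat). (\(ζ : Nat). ζ) i) zero) (vcons Nat (succ zero) zero (vcons Nat zero (succ (succ (succ zero))) (vnil Nat))) (vnil (Vec Nat (succ (succ zero)))))
  ~> refl (Vec (Vec Nat (succ (succ zero))) (succ zero)) (vcons (Vec Nat (succ (succ zero))) ((\(i : Nat). i) zero) (vcons Nat (succ zero) zero (vcons Nat zero (succ (succ (succ zero))) (vnil Nat))) (vnil (Vec Nat (succ (succ zero)))))
  ~> refl (Vec (Vec Nat (succ (succ zero))) (succ zero)) (vcons (Vec Nat (succ (succ zero))) zero (vcons Nat (succ zero) zero (vcons Nat zero (succ (succ (succ zero))) (vnil Nat))) (vnil (Vec Nat (succ (succ zero)))))
the term's type:
  Eq (Vec (Vec Nat (succ (succ zero))) (succ zero)) (vcons (Vec Nat (succ (succ zero))) zero (vcons Nat (succ zero) zero (vcons Nat zero (succ (succ (succ zero))) (vnil Nat))) (vnil (Vec Nat (succ (succ zero))))) (vcons (Vec Nat (succ (succ zero))) zero (vcons Nat (succ zero) zero (vcons Nat zero (succ (succ (succ zero))) (vnil Nat))) (vnil (Vec Nat (succ (succ zero)))))


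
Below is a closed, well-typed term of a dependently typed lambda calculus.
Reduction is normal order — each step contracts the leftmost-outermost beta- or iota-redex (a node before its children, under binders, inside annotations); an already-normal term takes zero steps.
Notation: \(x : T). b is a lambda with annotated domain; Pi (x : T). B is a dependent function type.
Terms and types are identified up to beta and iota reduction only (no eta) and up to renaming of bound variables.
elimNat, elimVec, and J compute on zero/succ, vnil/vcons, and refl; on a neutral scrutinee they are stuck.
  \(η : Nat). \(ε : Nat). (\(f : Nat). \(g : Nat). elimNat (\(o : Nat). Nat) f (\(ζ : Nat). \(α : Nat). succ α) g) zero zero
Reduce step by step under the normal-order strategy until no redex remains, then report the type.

reduction (normal order):
  \(η : Nat). \(ε : Nat). (\(f : Nat). \(g : Nat). elimNat (\(o : Nat). Nat) f (\(ζ : Nat). \(α : Nat). succ α) g) zero zero
  ~> \(η : Nat). \(ε : Nat). (\(f : Nat). elimNat (\(g : Nat). Nat) zero (\(o : Nat). \(ζ : Nat). succ ζ) f) zero
  ~> \(η : Nat). \(ε : Nat). elimNat (\(f : Nat). Nat) zero (\(g : Nat). \(o : Nat). succ o) zero
  ~> \(η : Nat). \(ε : Nat). zero
type:
  Pi (η : Nat). Pi (ε : Nat). Nat


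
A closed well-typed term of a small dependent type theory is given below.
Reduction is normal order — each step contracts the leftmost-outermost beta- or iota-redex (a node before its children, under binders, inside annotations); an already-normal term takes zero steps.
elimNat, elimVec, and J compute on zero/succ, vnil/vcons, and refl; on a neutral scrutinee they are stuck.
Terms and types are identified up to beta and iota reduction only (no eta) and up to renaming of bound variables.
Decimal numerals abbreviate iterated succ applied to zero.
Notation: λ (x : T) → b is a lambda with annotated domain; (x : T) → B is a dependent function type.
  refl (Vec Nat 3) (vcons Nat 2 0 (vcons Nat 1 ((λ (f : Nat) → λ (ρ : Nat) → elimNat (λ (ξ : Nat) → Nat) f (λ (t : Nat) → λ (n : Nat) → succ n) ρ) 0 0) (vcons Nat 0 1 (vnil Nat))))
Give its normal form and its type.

reduced normal form:
  refl (Vec Nat 3) (vcons Nat 2 0 (vcons Nat 1 0 (vcons Nat 0 1 (vnil Nat))))
the term's type:
  Eq (Vec Nat 3) (vcons Nat 2 0 (vcons Nat 1 0 (vcons Nat 0 1 (vnil Nat)))) (vcons Nat 2 0 (vcons Nat 1 0 (vcons Nat 0 1 (vnil Nat))))
observation: reduction starts at a beta-redex, and 3 normal-order steps reach the normal form.


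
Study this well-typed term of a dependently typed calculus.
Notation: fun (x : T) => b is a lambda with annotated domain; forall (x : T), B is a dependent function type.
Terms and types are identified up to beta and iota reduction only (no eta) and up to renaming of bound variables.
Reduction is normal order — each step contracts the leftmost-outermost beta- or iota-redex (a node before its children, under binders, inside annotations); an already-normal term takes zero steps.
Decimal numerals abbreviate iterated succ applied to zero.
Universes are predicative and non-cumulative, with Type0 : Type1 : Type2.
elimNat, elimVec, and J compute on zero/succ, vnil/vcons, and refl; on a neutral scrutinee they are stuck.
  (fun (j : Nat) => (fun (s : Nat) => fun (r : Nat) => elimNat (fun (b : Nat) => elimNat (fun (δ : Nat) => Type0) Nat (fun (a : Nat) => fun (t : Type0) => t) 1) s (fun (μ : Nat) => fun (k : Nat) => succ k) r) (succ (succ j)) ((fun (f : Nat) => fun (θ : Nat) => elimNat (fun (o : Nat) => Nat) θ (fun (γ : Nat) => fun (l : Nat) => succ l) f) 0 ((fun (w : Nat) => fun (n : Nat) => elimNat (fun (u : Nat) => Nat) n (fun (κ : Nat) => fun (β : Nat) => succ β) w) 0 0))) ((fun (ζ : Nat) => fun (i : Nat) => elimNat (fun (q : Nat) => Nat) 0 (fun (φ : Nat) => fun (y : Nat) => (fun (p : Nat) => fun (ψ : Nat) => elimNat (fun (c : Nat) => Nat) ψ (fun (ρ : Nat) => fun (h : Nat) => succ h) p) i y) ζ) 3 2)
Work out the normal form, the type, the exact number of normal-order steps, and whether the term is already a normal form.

reduced normal form:
  8
inferred type:
  Nat
reduction steps (normal order): 53
term was already normal: no
first redex: a beta-redex


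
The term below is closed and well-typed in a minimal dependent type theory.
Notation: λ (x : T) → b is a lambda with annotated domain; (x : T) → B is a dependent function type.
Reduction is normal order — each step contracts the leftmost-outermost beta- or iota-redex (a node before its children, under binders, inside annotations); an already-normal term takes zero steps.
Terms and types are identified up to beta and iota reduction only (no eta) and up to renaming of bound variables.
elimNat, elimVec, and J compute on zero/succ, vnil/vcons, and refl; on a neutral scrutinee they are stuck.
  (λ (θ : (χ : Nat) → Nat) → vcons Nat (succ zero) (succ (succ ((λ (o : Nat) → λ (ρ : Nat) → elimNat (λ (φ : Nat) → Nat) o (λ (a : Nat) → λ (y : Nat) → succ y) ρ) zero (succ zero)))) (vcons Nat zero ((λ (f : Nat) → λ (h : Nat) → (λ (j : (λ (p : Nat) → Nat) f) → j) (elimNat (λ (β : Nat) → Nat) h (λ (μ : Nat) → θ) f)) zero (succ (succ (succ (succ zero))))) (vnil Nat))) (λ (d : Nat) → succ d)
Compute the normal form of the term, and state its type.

normal form:
  vcons Nat (succ zero) (succ (succ (succ zero))) (vcons Nat zero (succ (succ (succ (succ zero)))) (vnil Nat))
type:
  Vec Nat (succ (succ zero))
observation: reduction starts at a beta-redex, and 11 normal-order steps reach the normal form.


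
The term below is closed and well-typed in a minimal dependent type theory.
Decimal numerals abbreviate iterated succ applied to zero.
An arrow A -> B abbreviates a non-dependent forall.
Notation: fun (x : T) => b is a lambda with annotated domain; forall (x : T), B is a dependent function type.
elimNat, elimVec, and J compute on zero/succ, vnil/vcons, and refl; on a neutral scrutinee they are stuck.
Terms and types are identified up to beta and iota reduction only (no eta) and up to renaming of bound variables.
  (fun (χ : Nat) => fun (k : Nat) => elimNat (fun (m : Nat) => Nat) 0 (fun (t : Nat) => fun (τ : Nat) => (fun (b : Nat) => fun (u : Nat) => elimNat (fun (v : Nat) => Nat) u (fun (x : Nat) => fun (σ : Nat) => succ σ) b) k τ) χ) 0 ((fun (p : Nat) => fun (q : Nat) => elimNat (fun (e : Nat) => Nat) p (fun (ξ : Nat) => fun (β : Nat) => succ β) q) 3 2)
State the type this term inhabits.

the term's type:
  Nat


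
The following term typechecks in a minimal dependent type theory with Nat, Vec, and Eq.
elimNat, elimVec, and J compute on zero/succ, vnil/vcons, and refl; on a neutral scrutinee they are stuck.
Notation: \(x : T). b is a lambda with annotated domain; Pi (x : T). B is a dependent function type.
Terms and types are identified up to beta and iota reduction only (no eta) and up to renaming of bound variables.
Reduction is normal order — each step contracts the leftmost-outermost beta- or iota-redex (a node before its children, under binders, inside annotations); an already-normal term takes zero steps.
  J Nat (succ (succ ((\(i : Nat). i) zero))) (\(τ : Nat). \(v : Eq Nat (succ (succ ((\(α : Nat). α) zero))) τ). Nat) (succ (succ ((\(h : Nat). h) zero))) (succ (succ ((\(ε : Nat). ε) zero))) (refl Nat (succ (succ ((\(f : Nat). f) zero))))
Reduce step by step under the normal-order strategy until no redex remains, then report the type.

normal-order reduction sequence:
  J Nat (succ (succ ((\(i : Nat). i) zero))) (\(τ : Nat). \(v : Eq Nat (succ (succ ((\(α : Nat). α) zero))) τ). Nat) (succ (succ ((\(h : Nat). h) zero))) (succ (succ ((\(ε : Nat). ε) zero))) (refl Nat (succ (succ ((\(f : Nat). f) zero))))
  ~> succ (succ ((\(i : Nat). i) zero))
  ~> succ (succ zero)
type:
  Nat


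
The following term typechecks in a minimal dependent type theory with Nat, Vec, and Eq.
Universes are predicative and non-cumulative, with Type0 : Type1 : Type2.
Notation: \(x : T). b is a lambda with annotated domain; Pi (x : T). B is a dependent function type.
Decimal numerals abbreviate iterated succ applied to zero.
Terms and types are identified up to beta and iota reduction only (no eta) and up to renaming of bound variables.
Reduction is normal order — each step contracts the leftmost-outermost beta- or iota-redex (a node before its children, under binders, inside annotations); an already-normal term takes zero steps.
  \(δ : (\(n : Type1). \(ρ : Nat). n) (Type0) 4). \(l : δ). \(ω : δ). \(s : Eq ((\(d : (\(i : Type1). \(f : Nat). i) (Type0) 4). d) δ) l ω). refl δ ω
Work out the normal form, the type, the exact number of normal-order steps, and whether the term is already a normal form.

resulting normal form:
  \(δ : Type0). \(n : δ). \(ρ : δ). \(l : Eq δ n ρ). refl δ ρ
type:
  Pi (δ : Type0). Pi (n : δ). Pi (ρ : δ). Pi (l : Eq δ n ρ). Eq δ ρ ρ
normal-order step count: 3
term was already normal: no
first contracted redex: a beta-redex


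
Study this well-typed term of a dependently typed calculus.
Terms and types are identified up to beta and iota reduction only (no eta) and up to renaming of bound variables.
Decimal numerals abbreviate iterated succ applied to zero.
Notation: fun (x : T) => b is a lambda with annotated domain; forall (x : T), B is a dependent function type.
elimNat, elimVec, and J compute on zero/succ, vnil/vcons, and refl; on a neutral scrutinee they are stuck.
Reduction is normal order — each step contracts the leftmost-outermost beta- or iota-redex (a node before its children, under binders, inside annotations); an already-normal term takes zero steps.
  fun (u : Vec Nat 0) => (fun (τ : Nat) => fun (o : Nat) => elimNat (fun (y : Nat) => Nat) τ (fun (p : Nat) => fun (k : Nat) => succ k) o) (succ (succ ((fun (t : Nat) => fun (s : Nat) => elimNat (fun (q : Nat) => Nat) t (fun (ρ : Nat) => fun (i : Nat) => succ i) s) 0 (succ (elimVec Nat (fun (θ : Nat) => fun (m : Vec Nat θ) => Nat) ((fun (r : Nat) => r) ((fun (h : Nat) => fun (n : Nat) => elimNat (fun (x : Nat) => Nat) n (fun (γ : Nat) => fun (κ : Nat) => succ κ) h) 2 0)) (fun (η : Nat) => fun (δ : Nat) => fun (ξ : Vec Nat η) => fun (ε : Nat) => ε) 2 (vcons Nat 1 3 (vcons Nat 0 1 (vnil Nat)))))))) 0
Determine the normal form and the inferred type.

normal form:
  fun (u : Vec Nat 0) => 5
the term's type:
  forall (u : Vec Nat 0), Nat


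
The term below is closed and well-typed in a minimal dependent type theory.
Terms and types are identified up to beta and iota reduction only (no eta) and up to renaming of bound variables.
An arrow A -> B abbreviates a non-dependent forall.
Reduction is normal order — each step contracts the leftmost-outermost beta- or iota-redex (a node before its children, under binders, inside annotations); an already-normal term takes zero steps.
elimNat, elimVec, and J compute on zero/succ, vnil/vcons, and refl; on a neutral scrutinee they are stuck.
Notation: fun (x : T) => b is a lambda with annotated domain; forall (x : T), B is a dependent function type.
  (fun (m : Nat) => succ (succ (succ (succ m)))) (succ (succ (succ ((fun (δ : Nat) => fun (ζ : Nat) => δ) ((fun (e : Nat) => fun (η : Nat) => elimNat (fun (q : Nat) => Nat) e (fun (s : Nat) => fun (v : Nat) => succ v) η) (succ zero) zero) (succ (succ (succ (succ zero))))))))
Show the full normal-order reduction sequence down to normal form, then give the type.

normal-order reduction sequence:
  (fun (m : Nat) => succ (succ (succ (succ m)))) (succ (succ (succ ((fun (δ : Nat) => fun (ζ : Nat) => δ) ((fun (e : Nat) => fun (η : Nat) => elimNat (fun (q : Nat) => Nat) e (fun (s : Nat) => fun (v : Nat) => succ v) η) (succ zero) zero) (succ (succ (succ (succ zero))))))))
  ~> succ (succ (succ (succ (succ (succ (succ ((fun (m : Nat) => fun (δ : Nat) => m) ((fun (ζ : Nat) => fun (e : Nat) => elimNat (fun (η : Nat) => Nat) ζ (fun (q : Nat) => fun (s : Nat) => succ s) e) (succ zero) zero) (succ (succ (succ (succ zero)))))))))))
  ~> succ (succ (succ (succ (succ (succ (succ ((fun (m : Nat) => (fun (δ : Nat) => fun (ζ : Nat) => elimNat (fun (e : Nat) => Nat) δ (fun (η : Nat) => fun (q : Nat) => succ q) ζ) (succ zero) zero) (succ (succ (succ (succ zero)))))))))))
  ~> succ (succ (succ (succ (succ (succ (succ ((fun (m : Nat) => fun (δ : Nat) => elimNat (fun (ζ : Nat) => Nat) m (fun (e : Nat) => fun (η : Nat) => succ η) δ) (succ zero) zero)))))))
  ~> succ (succ (succ (succ (succ (succ (succ ((fun (m : Nat) => elimNat (fun (δ : Nat) => Nat) (succ zero) (fun (ζ : Nat) => fun (e : Nat) => succ e) m) zero)))))))
  ~> succ (succ (succ (succ (succ (succ (succ (elimNat (fun (m : Nat) => Nat) (succ zero) (fun (δ : Nat) => fun (ζ : Nat) => succ ζ) zero)))))))
  ~> succ (succ (succ (succ (succ (succ (succ (succ zero)))))))
inferred type:
  Nat


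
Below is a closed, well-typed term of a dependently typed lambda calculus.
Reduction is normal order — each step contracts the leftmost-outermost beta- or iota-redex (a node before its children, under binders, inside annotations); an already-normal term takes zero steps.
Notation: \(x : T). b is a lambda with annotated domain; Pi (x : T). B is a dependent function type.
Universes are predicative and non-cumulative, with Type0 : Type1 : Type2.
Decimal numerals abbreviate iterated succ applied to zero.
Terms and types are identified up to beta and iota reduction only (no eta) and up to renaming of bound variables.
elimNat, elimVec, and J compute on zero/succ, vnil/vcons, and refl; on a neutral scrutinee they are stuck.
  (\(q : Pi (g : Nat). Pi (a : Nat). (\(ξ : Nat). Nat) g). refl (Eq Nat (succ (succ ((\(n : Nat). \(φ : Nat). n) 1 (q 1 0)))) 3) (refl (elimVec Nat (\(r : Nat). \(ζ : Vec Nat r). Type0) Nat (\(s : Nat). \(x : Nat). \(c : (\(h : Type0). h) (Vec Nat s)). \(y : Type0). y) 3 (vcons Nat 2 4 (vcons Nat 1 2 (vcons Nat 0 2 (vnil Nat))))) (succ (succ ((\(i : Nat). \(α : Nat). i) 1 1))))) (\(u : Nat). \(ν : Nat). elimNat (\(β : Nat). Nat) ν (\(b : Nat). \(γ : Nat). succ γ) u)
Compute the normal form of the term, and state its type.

resulting normal form:
  refl (Eq Nat 3 3) (refl Nat 3)
type:
  Eq (Eq Nat 3 3) (refl Nat 3) (refl Nat 3)
observation: 21 normal-order steps normalize the term, beginning with a beta-redex.


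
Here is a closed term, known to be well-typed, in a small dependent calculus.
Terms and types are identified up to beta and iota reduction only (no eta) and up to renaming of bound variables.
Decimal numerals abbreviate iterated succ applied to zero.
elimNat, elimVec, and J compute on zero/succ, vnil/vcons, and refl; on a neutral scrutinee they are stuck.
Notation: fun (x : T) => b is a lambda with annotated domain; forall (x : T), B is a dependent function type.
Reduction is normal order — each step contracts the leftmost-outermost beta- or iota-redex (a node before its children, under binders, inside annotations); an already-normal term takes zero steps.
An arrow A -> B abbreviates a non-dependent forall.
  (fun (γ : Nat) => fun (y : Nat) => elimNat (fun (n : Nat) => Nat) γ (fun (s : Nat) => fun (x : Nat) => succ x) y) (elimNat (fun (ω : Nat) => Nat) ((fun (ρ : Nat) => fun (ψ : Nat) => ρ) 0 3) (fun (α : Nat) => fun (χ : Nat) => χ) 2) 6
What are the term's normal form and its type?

normal form:
  6
inferred type:
  Nat
observation: the term reaches its normal form after 30 normal-order steps.


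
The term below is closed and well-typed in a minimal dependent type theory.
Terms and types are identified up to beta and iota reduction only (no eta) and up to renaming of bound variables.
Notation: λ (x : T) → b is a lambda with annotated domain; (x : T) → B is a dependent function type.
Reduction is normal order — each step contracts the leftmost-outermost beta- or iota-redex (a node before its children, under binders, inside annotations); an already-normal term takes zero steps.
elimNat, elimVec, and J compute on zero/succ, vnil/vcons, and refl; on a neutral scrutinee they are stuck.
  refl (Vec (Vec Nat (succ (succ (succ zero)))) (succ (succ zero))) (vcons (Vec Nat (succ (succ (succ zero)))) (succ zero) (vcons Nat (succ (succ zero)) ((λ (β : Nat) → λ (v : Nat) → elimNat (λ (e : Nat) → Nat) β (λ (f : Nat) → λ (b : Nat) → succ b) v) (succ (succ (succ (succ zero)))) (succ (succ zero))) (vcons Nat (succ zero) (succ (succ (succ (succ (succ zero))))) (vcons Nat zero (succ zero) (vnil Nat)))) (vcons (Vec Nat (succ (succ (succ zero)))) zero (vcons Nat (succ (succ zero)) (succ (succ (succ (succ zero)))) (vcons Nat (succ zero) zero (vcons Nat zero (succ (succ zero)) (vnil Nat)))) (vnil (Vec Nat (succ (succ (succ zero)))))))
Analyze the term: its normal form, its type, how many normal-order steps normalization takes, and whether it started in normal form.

normal form:
  refl (Vec (Vec Nat (succ (succ (succ zero)))) (succ (succ zero))) (vcons (Vec Nat (succ (succ (succ zero)))) (succ zero) (vcons Nat (succ (succ zero)) (succ (succ (succ (succ (succ (succ zero)))))) (vcons Nat (succ zero) (succ (succ (succ (succ (succ zero))))) (vcons Nat zero (succ zero) (vnil Nat)))) (vcons (Vec Nat (succ (succ (succ zero)))) zero (vcons Nat (succ (succ zero)) (succ (succ (succ (succ zero)))) (vcons Nat (succ zero) zero (vcons Nat zero (succ (succ zero)) (vnil Nat)))) (vnil (Vec Nat (succ (succ (succ zero)))))))
type:
  Eq (Vec (Vec Nat (succ (succ (succ zero)))) (succ (succ zero))) (vcons (Vec Nat (succ (succ (succ zero)))) (succ zero) (vcons Nat (succ (succ zero)) (succ (succ (succ (succ (succ (succ zero)))))) (vcons Nat (succ zero) (succ (succ (succ (succ (succ zero))))) (vcons Nat zero (succ zero) (vnil Nat)))) (vcons (Vec Nat (succ (succ (succ zero)))) zero (vcons Nat (succ (succ zero)) (succ (succ (succ (succ zero)))) (vcons Nat (succ zero) zero (vcons Nat zero (succ (succ zero)) (vnil Nat)))) (vnil (Vec Nat (succ (succ (succ zero))))))) (vcons (Vec Nat (succ (succ (succ zero)))) (succ zero) (vcons Nat (succ (succ zero)) (succ (succ (succ (succ (succ (succ zero)))))) (vcons Nat (succ zero) (succ (succ (succ (succ (succ zero))))) (vcons Nat zero (succ zero) (vnil Nat)))) (vcons (Vec Nat (succ (succ (succ zero)))) zero (vcons Nat (succ (succ zero)) (succ (succ (succ (succ zero)))) (vcons Nat (succ zero) zero (vcons Nat zero (succ (succ zero)) (vnil Nat)))) (vnil (Vec Nat (succ (succ (succ zero)))))))
steps to reach normal form (normal order): 9
started in normal form: no
first redex: a beta-redex


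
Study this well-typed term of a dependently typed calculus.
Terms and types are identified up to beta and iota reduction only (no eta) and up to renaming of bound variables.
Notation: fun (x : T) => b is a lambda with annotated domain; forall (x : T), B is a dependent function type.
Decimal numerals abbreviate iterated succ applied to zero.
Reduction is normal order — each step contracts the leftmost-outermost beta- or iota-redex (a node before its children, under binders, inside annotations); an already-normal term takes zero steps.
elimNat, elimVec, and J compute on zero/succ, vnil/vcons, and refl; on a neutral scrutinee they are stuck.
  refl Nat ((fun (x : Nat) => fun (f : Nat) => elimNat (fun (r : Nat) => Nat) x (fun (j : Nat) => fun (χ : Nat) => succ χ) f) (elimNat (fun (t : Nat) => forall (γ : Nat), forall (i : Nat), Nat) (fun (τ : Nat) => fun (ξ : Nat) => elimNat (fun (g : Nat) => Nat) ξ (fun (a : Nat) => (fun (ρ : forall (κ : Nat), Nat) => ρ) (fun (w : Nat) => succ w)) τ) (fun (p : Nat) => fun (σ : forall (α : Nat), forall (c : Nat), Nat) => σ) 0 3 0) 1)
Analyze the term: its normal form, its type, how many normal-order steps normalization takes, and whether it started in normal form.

normal form:
  refl Nat 4
type:
  Eq Nat 4 4
steps to reach normal form (normal order): 22
term was already normal: no
first redex: a beta-redex


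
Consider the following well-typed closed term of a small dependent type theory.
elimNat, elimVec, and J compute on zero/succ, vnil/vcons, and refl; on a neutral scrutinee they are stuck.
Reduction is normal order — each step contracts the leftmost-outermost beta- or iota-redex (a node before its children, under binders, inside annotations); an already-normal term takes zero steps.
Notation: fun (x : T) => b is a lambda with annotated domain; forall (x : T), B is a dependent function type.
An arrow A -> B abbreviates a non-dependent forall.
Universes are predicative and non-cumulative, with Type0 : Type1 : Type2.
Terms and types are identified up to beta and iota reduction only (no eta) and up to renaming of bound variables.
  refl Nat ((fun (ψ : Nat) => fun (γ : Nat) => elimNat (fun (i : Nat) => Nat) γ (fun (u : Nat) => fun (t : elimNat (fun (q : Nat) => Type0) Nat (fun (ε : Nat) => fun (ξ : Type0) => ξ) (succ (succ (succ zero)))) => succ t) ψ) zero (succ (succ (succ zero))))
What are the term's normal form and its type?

reduced normal form:
  refl Nat (succ (succ (succ zero)))
the term's type:
  Eq Nat (succ (succ (succ zero))) (succ (succ (succ zero)))


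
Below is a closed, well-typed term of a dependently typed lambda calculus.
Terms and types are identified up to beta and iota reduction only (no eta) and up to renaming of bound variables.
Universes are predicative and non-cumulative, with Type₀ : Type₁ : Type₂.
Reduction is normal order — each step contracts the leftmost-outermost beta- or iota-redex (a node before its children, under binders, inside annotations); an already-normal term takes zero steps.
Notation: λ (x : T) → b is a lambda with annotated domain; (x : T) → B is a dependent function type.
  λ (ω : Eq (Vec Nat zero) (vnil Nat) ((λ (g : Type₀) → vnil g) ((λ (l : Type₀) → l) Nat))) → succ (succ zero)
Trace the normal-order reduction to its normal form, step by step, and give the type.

reduction (normal order):
  λ (ω : Eq (Vec Nat zero) (vnil Nat) ((λ (g : Type₀) → vnil g) ((λ (l : Type₀) → l) Nat))) → succ (succ zero)
  ~> λ (ω : Eq (Vec Nat zero) (vnil Nat) (vnil ((λ (g : Type₀) → g) Nat))) → succ (succ zero)
  ~> λ (ω : Eq (Vec Nat zero) (vnil Nat) (vnil Nat)) → succ (succ zero)
type:
  (ω : Eq (Vec Nat zero) (vnil Nat) (vnil Nat)) → Nat


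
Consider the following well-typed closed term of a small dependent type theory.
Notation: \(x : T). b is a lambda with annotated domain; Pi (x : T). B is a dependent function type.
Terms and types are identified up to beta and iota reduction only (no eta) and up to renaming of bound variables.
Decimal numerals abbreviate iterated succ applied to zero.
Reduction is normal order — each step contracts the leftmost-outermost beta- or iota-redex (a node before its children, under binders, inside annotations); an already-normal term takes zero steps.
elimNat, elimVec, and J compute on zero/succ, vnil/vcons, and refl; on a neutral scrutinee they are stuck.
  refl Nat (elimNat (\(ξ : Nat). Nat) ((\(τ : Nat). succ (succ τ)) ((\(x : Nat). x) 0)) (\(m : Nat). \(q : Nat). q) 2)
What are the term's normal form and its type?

reduced normal form:
  refl Nat 2
type:
  Eq Nat 2 2
observation: contracting an elimNat iota-redex first, the term normalizes in 9 steps.


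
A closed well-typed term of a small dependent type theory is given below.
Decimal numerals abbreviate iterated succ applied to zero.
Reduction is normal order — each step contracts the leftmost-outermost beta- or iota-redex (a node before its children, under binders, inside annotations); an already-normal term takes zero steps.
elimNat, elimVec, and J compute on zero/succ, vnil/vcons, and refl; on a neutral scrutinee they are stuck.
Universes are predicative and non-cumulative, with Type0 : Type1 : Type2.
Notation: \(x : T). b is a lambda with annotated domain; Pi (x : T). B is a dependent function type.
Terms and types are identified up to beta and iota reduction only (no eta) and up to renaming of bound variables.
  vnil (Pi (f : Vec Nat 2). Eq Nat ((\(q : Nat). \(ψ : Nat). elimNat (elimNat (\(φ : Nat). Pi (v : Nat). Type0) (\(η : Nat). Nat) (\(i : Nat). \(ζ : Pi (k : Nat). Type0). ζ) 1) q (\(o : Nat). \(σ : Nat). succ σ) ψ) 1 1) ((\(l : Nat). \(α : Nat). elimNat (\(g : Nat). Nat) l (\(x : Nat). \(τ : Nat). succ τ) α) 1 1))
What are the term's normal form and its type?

normal form:
  vnil (Pi (f : Vec Nat 2). Eq Nat 2 2)
type:
  Vec (Pi (f : Vec Nat 2). Eq Nat 2 2) 0


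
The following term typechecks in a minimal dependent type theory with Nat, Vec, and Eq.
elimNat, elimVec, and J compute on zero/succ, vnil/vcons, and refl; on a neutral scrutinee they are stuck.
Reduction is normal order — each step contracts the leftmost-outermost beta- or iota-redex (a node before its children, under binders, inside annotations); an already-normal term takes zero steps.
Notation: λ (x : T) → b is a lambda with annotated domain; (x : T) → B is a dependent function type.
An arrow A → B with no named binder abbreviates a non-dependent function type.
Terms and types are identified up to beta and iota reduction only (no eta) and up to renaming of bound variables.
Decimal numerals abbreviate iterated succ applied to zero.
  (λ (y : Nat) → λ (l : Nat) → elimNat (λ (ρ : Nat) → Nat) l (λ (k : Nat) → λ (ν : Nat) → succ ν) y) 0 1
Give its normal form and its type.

resulting normal form:
  1
inferred type:
  Nat
observation: normalization takes exactly 3 steps under the normal-order strategy.


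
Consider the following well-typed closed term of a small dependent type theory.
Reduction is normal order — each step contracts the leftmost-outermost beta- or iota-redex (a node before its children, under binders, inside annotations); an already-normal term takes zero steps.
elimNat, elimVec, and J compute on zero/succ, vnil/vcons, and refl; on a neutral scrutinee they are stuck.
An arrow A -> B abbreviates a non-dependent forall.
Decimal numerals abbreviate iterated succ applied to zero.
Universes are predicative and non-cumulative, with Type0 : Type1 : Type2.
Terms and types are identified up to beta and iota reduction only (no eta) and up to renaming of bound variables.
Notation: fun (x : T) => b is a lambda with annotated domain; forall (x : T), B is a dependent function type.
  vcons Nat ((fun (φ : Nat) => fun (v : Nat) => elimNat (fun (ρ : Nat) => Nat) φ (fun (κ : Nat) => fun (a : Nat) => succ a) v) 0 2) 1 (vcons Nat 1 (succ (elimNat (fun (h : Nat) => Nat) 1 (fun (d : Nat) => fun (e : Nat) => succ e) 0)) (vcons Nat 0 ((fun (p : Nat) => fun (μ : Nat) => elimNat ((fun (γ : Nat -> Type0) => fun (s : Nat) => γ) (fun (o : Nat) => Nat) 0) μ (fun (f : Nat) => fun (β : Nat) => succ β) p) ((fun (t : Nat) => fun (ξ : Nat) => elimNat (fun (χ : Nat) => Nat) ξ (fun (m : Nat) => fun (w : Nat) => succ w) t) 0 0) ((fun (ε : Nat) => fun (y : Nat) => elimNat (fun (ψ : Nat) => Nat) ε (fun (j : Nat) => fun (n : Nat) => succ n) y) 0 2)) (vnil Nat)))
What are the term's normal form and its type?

normal form:
  vcons Nat 2 1 (vcons Nat 1 2 (vcons Nat 0 2 (vnil Nat)))
the term's type:
  Vec Nat 3
observation: the leftmost-outermost redex is a beta-redex, and normalization takes 27 steps.
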